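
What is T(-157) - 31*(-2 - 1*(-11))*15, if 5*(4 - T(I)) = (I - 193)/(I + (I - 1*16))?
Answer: -137980/33 ≈ -4181.2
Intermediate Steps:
T(I) = 4 - (-193 + I)/(5*(-16 + 2*I)) (T(I) = 4 - (I - 193)/(5*(I + (I - 1*16))) = 4 - (-193 + I)/(5*(I + (I - 16))) = 4 - (-193 + I)/(5*(I + (-16 + I))) = 4 - (-193 + I)/(5*(-16 + 2*I)))
T(-157) - 31*(-2 - 1*(-11))*15 = (-127 + 39*(-157))/(10*(-8 - 157)) - 31*(-2 - 1*(-11))*15 = (1/10)*(-127 - 6123)/(-165) - 31*(-2 + 11)*15 = (1/10)*(-1/165)*(-6250) - 31*9*15 = 125/33 - 279*15 = 125/33 - 4185 = -137980/33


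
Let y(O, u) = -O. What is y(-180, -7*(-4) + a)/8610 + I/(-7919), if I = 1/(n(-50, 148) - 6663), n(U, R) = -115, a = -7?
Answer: 322050179/15404719834 ≈ 0.020906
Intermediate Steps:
I = -1/6778 (I = 1/(-115 - 6663) = 1/(-6778) = -1/6778 ≈ -0.00014754)
y(-180, -7*(-4) + a)/8610 + I/(-7919) = -1*(-180)/8610 - 1/6778/(-7919) = 180*(1/8610) - 1/6778*(-1/7919) = 6/287 + 1/53674982 = 322050179/15404719834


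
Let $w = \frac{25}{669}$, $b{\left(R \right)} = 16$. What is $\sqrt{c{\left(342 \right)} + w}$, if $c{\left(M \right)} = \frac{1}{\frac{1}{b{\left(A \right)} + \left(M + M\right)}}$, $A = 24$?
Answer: $\frac{5 \sqrt{12532377}}{669} \approx 26.458$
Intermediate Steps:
$w = \frac{25}{669}$ ($w = 25 \cdot \frac{1}{669} = \frac{25}{669} \approx 0.037369$)
$c{\left(M \right)} = 16 + 2 M$ ($c{\left(M \right)} = \frac{1}{\frac{1}{16 + \left(M + M\right)}} = \frac{1}{\frac{1}{16 + 2 M}} = 16 + 2 M$)
$\sqrt{c{\left(342 \right)} + w} = \sqrt{\left(16 + 2 \cdot 342\right) + \frac{25}{669}} = \sqrt{\left(16 + 684\right) + \frac{25}{669}} = \sqrt{700 + \frac{25}{669}} = \sqrt{\frac{468325}{669}} = \frac{5 \sqrt{12532377}}{669}$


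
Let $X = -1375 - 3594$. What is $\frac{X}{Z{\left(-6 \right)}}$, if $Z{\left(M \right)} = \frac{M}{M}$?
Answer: $-4969$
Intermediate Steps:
$Z{\left(M \right)} = 1$
$X = -4969$
$\frac{X}{Z{\left(-6 \right)}} = - \frac{4969}{1} = \left(-4969\right) 1 = -4969$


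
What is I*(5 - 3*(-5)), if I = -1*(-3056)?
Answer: 61120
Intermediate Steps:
I = 3056
I*(5 - 3*(-5)) = 3056*(5 - 3*(-5)) = 3056*(5 + 15) = 3056*20 = 61120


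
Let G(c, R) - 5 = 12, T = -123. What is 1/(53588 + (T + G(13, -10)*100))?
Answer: 1/55165 ≈ 1.8127e-5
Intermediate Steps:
G(c, R) = 17 (G(c, R) = 5 + 12 = 17)
1/(53588 + (T + G(13, -10)*100)) = 1/(53588 + (-123 + 17*100)) = 1/(53588 + (-123 + 1700)) = 1/(53588 + 1577) = 1/55165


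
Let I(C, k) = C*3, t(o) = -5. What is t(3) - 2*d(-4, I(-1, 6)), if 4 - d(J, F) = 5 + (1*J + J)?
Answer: -19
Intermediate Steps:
I(C, k) = 3*C
d(J, F) = -1 - 2*J (d(J, F) = 4 - (5 + (1*J + J)) = 4 - (5 + (J + J)) = 4 - (5 + 2*J) = 4 + (-5 - 2*J) = -1 - 2*J)
t(3) - 2*d(-4, I(-1, 6)) = -5 - 2*(-1 - 2*(-4)) = -5 - 2*(-1 + 8) = -5 - 2*7 = -5 - 14 = -19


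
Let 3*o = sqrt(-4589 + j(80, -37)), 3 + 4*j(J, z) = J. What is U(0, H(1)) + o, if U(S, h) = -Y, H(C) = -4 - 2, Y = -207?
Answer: 207 + I*sqrt(2031)/2 ≈ 207.0 + 22.533*I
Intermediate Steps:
j(J, z) = -3/4 + J/4
H(C) = -6
o = I*sqrt(2031)/2 (o = sqrt(-4589 + (-3/4 + (1/4)*80))/3 = sqrt(-4589 + (-3/4 + 20))/3 = sqrt(-4589 + 77/4)/3 = sqrt(-18279/4)/3 = (3*I*sqrt(2031)/2)/3 = I*sqrt(2031)/2 ≈ 22.533*I)
U(S, h) = 207 (U(S, h) = -1*(-207) = 207)
U(0, H(1)) + o = 207 + I*sqrt(2031)/2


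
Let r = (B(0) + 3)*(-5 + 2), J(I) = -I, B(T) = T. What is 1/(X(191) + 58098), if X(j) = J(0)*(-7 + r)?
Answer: 1/58098 ≈ 1.7212e-5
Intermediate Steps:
r = -9 (r = (0 + 3)*(-5 + 2) = 3*(-3) = -9)
X(j) = 0 (X(j) = (-1*0)*(-7 - 9) = 0*(-16) = 0)
1/(X(191) + 58098) = 1/(0 + 58098) = 1/58098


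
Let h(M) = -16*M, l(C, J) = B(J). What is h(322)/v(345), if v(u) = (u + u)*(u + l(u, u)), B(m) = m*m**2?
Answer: -56/307979775 ≈ -1.8183e-7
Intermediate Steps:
B(m) = m**3
l(C, J) = J**3
v(u) = 2*u*(u + u**3) (v(u) = (u + u)*(u + u**3) = (2*u)*(u + u**3) = 2*u*(u + u**3))
h(322)/v(345) = (-16*322)/((2*345**2*(1 + 345**2))) = -5152*1/(238050*(1 + 119025)) = -5152/(2*119025*119026) = -5152/28334139300 = -5152*1/28334139300 = -56/307979775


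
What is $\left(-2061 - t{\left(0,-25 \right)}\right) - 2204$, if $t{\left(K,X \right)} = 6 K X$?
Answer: $-4265$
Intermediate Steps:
$t{\left(K,X \right)} = 6 K X$
$\left(-2061 - t{\left(0,-25 \right)}\right) - 2204 = \left(-2061 - 6 \cdot 0 \left(-25\right)\right) - 2204 = \left(-2061 - 0\right) - 2204 = \left(-2061 + 0\right) - 2204 = -2061 - 2204 = -4265$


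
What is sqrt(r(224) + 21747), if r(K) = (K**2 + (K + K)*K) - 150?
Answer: 45*sqrt(85) ≈ 414.88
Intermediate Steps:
r(K) = -150 + 3*K**2 (r(K) = (K**2 + (2*K)*K) - 150 = (K**2 + 2*K**2) - 150 = 3*K**2 - 150 = -150 + 3*K**2)
sqrt(r(224) + 21747) = sqrt((-150 + 3*224**2) + 21747) = sqrt((-150 + 3*50176) + 21747) = sqrt((-150 + 150528) + 21747) = sqrt(150378 + 21747) = sqrt(172125) = 45*sqrt(85)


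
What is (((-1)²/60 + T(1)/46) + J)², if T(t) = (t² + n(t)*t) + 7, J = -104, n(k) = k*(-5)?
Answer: 20565567649/1904400 ≈ 10799.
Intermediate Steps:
n(k) = -5*k
T(t) = 7 - 4*t² (T(t) = (t² + (-5*t)*t) + 7 = (t² - 5*t²) + 7 = -4*t² + 7 = 7 - 4*t²)
(((-1)²/60 + T(1)/46) + J)² = (((-1)²/60 + (7 - 4*1²)/46) - 104)² = ((1*(1/60) + (7 - 4*1)*(1/46)) - 104)² = ((1/60 + (7 - 4)*(1/46)) - 104)² = ((1/60 + 3*(1/46)) - 104)² = ((1/60 + 3/46) - 104)² = (113/1380 - 104)² = (-143407/1380)² = 20565567649/1904400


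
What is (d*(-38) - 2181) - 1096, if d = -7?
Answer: -3011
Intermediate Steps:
(d*(-38) - 2181) - 1096 = (-7*(-38) - 2181) - 1096 = (266 - 2181) - 1096 = -1915 - 1096 = -3011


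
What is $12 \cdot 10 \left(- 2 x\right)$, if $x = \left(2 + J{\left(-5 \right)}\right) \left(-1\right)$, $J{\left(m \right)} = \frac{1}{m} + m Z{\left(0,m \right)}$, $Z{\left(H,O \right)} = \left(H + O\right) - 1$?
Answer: $7632$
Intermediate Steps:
$Z{\left(H,O \right)} = -1 + H + O$
$J{\left(m \right)} = \frac{1}{m} + m \left(-1 + m\right)$ ($J{\left(m \right)} = \frac{1}{m} + m \left(-1 + 0 + m\right) = \frac{1}{m} + m \left(-1 + m\right)$)
$x = - \frac{159}{5}$ ($x = \left(2 + \left(\frac{1}{-5} + \left(-5\right)^{2} - -5\right)\right) \left(-1\right) = \left(2 + \left(- \frac{1}{5} + 25 + 5\right)\right) \left(-1\right) = \left(2 + \frac{149}{5}\right) \left(-1\right) = \frac{159}{5} \left(-1\right) = - \frac{159}{5} \approx -31.8$)
$12 \cdot 10 \left(- 2 x\right) = 12 \cdot 10 \left(\left(-2\right) \left(- \frac{159}{5}\right)\right) = 120 \cdot \frac{318}{5} = 7632$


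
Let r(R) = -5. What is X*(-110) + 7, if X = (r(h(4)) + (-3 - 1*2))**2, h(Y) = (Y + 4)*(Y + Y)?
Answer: -10993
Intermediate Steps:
h(Y) = 2*Y*(4 + Y) (h(Y) = (4 + Y)*(2*Y) = 2*Y*(4 + Y))
X = 100 (X = (-5 + (-3 - 1*2))**2 = (-5 + (-3 - 2))**2 = (-5 - 5)**2 = (-10)**2 = 100)
X*(-110) + 7 = 100*(-110) + 7 = -11000 + 7 = -10993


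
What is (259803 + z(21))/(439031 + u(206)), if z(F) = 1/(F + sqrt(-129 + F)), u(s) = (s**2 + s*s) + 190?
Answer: 47543956/95909019 - 2*I*sqrt(3)/95909019 ≈ 0.49572 - 3.6119e-8*I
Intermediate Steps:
u(s) = 190 + 2*s**2 (u(s) = (s**2 + s**2) + 190 = 2*s**2 + 190 = 190 + 2*s**2)
(259803 + z(21))/(439031 + u(206)) = (259803 + 1/(21 + sqrt(-129 + 21)))/(439031 + (190 + 2*206**2)) = (259803 + 1/(21 + sqrt(-108)))/(439031 + (190 + 2*42436)) = (259803 + 1/(21 + 6*I*sqrt(3)))/(439031 + (190 + 84872)) = (259803 + 1/(21 + 6*I*sqrt(3)))/(439031 + 85062) = (259803 + 1/(21 + 6*I*sqrt(3)))/524093 = (259803 + 1/(21 + 6*I*sqrt(3)))*(1/524093) = 259803/524093 + 1/(524093*(21 + 6*I*sqrt(3)))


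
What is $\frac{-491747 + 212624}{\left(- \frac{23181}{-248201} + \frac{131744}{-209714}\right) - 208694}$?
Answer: $\frac{105280390869719}{78715986132877} \approx 1.3375$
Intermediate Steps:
$\frac{-491747 + 212624}{\left(- \frac{23181}{-248201} + \frac{131744}{-209714}\right) - 208694} = - \frac{279123}{\left(\left(-23181\right) \left(- \frac{1}{248201}\right) + 131744 \left(- \frac{1}{209714}\right)\right) - 208694} = - \frac{279123}{\left(\frac{23181}{248201} - \frac{2864}{4559}\right) - 208694} = - \frac{279123}{- \frac{605165485}{1131548359} - 208694} = - \frac{279123}{- \frac{236147958398631}{1131548359}} = \left(-279123\right) \left(- \frac{1131548359}{236147958398631}\right) = \frac{105280390869719}{78715986132877}$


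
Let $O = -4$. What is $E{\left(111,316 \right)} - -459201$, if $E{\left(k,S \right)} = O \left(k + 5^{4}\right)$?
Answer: $456257$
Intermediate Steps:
$E{\left(k,S \right)} = -2500 - 4 k$ ($E{\left(k,S \right)} = - 4 \left(k + 5^{4}\right) = - 4 \left(k + 625\right) = - 4 \left(625 + k\right) = -2500 - 4 k$)
$E{\left(111,316 \right)} - -459201 = \left(-2500 - 444\right) - -459201 = \left(-2500 - 444\right) + 459201 = -2944 + 459201 = 456257$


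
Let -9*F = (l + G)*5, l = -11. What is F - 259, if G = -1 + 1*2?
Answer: -2281/9 ≈ -253.44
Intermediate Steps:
G = 1 (G = -1 + 2 = 1)
F = 50/9 (F = -(-11 + 1)*5/9 = -(-10)*5/9 = -⅑*(-50) = 50/9 ≈ 5.5556)
F - 259 = 50/9 - 259 = -2281/9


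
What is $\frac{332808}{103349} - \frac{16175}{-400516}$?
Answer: $\frac{134966599003}{41392928084} \approx 3.2606$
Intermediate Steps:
$\frac{332808}{103349} - \frac{16175}{-400516} = 332808 \cdot \frac{1}{103349} - - \frac{16175}{400516} = \frac{332808}{103349} + \frac{16175}{400516} = \frac{134966599003}{41392928084}$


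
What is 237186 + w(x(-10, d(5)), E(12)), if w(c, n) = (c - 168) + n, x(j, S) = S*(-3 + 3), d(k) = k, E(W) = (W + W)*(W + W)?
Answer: 237594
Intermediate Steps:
E(W) = 4*W² (E(W) = (2*W)*(2*W) = 4*W²)
x(j, S) = 0 (x(j, S) = S*0 = 0)
w(c, n) = -168 + c + n (w(c, n) = (-168 + c) + n = -168 + c + n)
237186 + w(x(-10, d(5)), E(12)) = 237186 + (-168 + 0 + 4*12²) = 237186 + (-168 + 0 + 4*144) = 237186 + (-168 + 0 + 576) = 237186 + 408 = 237594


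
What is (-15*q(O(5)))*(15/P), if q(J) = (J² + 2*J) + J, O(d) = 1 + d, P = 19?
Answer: -12150/19 ≈ -639.47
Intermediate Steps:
q(J) = J² + 3*J
(-15*q(O(5)))*(15/P) = (-15*(1 + 5)*(3 + (1 + 5)))*(15/19) = (-90*(3 + 6))*(15*(1/19)) = -90*9*(15/19) = -15*54*(15/19) = -810*15/19 = -12150/19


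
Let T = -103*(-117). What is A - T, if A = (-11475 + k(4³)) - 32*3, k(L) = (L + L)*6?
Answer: -22854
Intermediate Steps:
T = 12051
k(L) = 12*L (k(L) = (2*L)*6 = 12*L)
A = -10803 (A = (-11475 + 12*4³) - 32*3 = (-11475 + 12*64) - 32*3 = (-11475 + 768) - 96 = -10707 - 96 = -10803)
A - T = -10803 - 1*12051 = -10803 - 12051 = -22854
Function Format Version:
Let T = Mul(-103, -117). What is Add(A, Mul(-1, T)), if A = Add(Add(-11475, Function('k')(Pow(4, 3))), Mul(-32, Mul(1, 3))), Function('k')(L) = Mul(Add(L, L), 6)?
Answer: -22854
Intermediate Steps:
T = 12051
Function('k')(L) = Mul(12, L) (Function('k')(L) = Mul(Mul(2, L), 6) = Mul(12, L))
A = -10803 (A = Add(Add(-11475, Mul(12, Pow(4, 3))), Mul(-32, Mul(1, 3))) = Add(Add(-11475, Mul(12, 64)), Mul(-32, 3)) = Add(Add(-11475, 768), -96) = Add(-10707, -96) = -10803)
Add(A, Mul(-1, T)) = Add(-10803, Mul(-1, 12051)) = Add(-10803, -12051) = -22854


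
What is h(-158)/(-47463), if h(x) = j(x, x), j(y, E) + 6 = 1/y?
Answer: 73/576858 ≈ 0.00012655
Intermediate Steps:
j(y, E) = -6 + 1/y
h(x) = -6 + 1/x
h(-158)/(-47463) = (-6 + 1/(-158))/(-47463) = (-6 - 1/158)*(-1/47463) = -949/158*(-1/47463) = 73/576858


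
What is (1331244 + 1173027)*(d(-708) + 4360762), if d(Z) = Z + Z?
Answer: 10916983766766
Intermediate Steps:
d(Z) = 2*Z
(1331244 + 1173027)*(d(-708) + 4360762) = (1331244 + 1173027)*(2*(-708) + 4360762) = 2504271*(-1416 + 4360762) = 2504271*4359346 = 10916983766766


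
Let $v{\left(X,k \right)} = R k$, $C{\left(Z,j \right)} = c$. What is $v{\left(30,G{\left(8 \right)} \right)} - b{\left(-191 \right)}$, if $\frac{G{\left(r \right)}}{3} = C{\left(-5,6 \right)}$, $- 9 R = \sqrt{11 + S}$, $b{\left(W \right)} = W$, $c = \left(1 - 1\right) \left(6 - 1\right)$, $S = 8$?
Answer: $191$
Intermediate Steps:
$c = 0$ ($c = 0 \cdot 5 = 0$)
$C{\left(Z,j \right)} = 0$
$R = - \frac{\sqrt{19}}{9}$ ($R = - \frac{\sqrt{11 + 8}}{9} = - \frac{\sqrt{19}}{9} \approx -0.48432$)
$G{\left(r \right)} = 0$ ($G{\left(r \right)} = 3 \cdot 0 = 0$)
$v{\left(X,k \right)} = - \frac{k \sqrt{19}}{9}$ ($v{\left(X,k \right)} = - \frac{\sqrt{19}}{9} k = - \frac{k \sqrt{19}}{9}$)
$v{\left(30,G{\left(8 \right)} \right)} - b{\left(-191 \right)} = \left(- \frac{1}{9}\right) 0 \sqrt{19} - -191 = 0 + 191 = 191$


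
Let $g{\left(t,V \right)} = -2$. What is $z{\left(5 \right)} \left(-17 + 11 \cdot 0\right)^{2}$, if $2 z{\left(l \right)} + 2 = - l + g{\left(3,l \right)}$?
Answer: $- \frac{2601}{2} \approx -1300.5$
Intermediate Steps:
$z{\left(l \right)} = -2 - \frac{l}{2}$ ($z{\left(l \right)} = -1 + \frac{- l - 2}{2} = -1 + \frac{-2 - l}{2} = -1 - \left(1 + \frac{l}{2}\right) = -2 - \frac{l}{2}$)
$z{\left(5 \right)} \left(-17 + 11 \cdot 0\right)^{2} = \left(-2 - \frac{5}{2}\right) \left(-17 + 11 \cdot 0\right)^{2} = \left(-2 - \frac{5}{2}\right) \left(-17 + 0\right)^{2} = - \frac{9 \left(-17\right)^{2}}{2} = \left(- \frac{9}{2}\right) 289 = - \frac{2601}{2}$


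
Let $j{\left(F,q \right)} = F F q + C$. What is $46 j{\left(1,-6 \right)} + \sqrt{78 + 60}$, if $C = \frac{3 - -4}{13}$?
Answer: $- \frac{3266}{13} + \sqrt{138} \approx -239.48$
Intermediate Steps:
$C = \frac{7}{13}$ ($C = \left(3 + 4\right) \frac{1}{13} = 7 \cdot \frac{1}{13} = \frac{7}{13} \approx 0.53846$)
$j{\left(F,q \right)} = \frac{7}{13} + q F^{2}$ ($j{\left(F,q \right)} = F F q + \frac{7}{13} = F^{2} q + \frac{7}{13} = q F^{2} + \frac{7}{13} = \frac{7}{13} + q F^{2}$)
$46 j{\left(1,-6 \right)} + \sqrt{78 + 60} = 46 \left(\frac{7}{13} - 6 \cdot 1^{2}\right) + \sqrt{78 + 60} = 46 \left(\frac{7}{13} - 6\right) + \sqrt{138} = 46 \left(- \frac{71}{13}\right) + \sqrt{138} = - \frac{3266}{13} + \sqrt{138}$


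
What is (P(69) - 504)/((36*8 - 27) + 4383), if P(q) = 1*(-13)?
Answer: -517/4644 ≈ -0.11133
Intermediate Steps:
P(q) = -13
(P(69) - 504)/((36*8 - 27) + 4383) = (-13 - 504)/((36*8 - 27) + 4383) = -517/((288 - 27) + 4383) = -517/(261 + 4383) = -517/4644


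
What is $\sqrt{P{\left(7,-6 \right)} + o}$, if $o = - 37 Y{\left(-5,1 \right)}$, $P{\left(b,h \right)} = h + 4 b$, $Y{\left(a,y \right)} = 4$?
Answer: $3 i \sqrt{14} \approx 11.225 i$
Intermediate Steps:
$o = -148$ ($o = \left(-37\right) 4 = -148$)
$\sqrt{P{\left(7,-6 \right)} + o} = \sqrt{\left(-6 + 4 \cdot 7\right) - 148} = \sqrt{\left(-6 + 28\right) - 148} = \sqrt{22 - 148} = \sqrt{-126} = 3 i \sqrt{14}$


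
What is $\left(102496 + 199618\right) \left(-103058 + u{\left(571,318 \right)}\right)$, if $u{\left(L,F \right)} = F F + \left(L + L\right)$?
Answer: $-239274288$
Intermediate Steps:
$u{\left(L,F \right)} = F^{2} + 2 L$
$\left(102496 + 199618\right) \left(-103058 + u{\left(571,318 \right)}\right) = \left(102496 + 199618\right) \left(-103058 + \left(318^{2} + 2 \cdot 571\right)\right) = 302114 \left(-103058 + \left(101124 + 1142\right)\right) = 302114 \left(-103058 + 102266\right) = 302114 \left(-792\right) = -239274288$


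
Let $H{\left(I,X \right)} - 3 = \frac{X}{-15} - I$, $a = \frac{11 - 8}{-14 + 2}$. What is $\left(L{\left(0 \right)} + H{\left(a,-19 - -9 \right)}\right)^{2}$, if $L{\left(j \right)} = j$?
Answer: $\frac{2209}{144} \approx 15.34$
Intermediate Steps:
$a = - \frac{1}{4}$ ($a = \frac{3}{-12} = 3 \left(- \frac{1}{12}\right) = - \frac{1}{4} \approx -0.25$)
$H{\left(I,X \right)} = 3 - I - \frac{X}{15}$ ($H{\left(I,X \right)} = 3 - \left(I - \frac{X}{-15}\right) = 3 - \left(I - X \left(- \frac{1}{15}\right)\right) = 3 - \left(I + \frac{X}{15}\right) = 3 - I - \frac{X}{15}$)
$\left(L{\left(0 \right)} + H{\left(a,-19 - -9 \right)}\right)^{2} = \left(0 - \left(- \frac{13}{4} + \frac{-19 - -9}{15}\right)\right)^{2} = \left(0 + \left(3 + \frac{1}{4} - \frac{-19 + 9}{15}\right)\right)^{2} = \left(0 + \left(3 + \frac{1}{4} - - \frac{2}{3}\right)\right)^{2} = \left(0 + \left(3 + \frac{1}{4} + \frac{2}{3}\right)\right)^{2} = \left(0 + \frac{47}{12}\right)^{2} = \left(\frac{47}{12}\right)^{2} = \frac{2209}{144}$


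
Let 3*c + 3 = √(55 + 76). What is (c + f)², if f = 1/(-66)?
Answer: 22631/1452 - 67*√131/99 ≈ 7.8401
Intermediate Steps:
c = -1 + √131/3 (c = -1 + √(55 + 76)/3 = -1 + √131/3 ≈ 2.8152)
f = -1/66 ≈ -0.015152
(c + f)² = ((-1 + √131/3) - 1/66)² = (-67/66 + √131/3)²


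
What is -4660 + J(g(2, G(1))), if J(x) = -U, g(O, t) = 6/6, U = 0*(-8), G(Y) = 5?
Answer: -4660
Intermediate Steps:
U = 0
g(O, t) = 1 (g(O, t) = 6*(1/6) = 1)
J(x) = 0 (J(x) = -1*0 = 0)
-4660 + J(g(2, G(1))) = -4660 + 0 = -4660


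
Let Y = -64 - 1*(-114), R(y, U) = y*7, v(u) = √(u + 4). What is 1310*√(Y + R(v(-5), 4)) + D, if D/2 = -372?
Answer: -744 + 1310*√(50 + 7*I) ≈ 8541.7 + 646.84*I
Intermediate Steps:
D = -744 (D = 2*(-372) = -744)
v(u) = √(4 + u)
R(y, U) = 7*y
Y = 50 (Y = -64 + 114 = 50)
1310*√(Y + R(v(-5), 4)) + D = 1310*√(50 + 7*√(4 - 5)) - 744 = 1310*√(50 + 7*√(-1)) - 744 = 1310*√(50 + 7*I) - 744 = -744 + 1310*√(50 + 7*I)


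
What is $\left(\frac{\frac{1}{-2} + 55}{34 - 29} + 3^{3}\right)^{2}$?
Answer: $\frac{143641}{100} \approx 1436.4$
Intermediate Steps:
$\left(\frac{\frac{1}{-2} + 55}{34 - 29} + 3^{3}\right)^{2} = \left(\frac{- \frac{1}{2} + 55}{5} + 27\right)^{2} = \left(\frac{109}{2} \cdot \frac{1}{5} + 27\right)^{2} = \left(\frac{109}{10} + 27\right)^{2} = \left(\frac{379}{10}\right)^{2} = \frac{143641}{100}$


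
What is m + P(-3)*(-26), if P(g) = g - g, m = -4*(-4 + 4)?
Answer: 0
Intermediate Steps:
m = 0 (m = -4*0 = 0)
P(g) = 0
m + P(-3)*(-26) = 0 + 0*(-26) = 0 + 0 = 0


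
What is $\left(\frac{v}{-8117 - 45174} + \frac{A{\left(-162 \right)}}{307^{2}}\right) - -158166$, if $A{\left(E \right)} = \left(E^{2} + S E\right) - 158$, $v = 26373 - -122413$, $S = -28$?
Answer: $\frac{794395870961482}{5022623459} \approx 1.5816 \cdot 10^{5}$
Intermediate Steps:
$v = 148786$ ($v = 26373 + 122413 = 148786$)
$A{\left(E \right)} = -158 + E^{2} - 28 E$ ($A{\left(E \right)} = \left(E^{2} - 28 E\right) - 158 = -158 + E^{2} - 28 E$)
$\left(\frac{v}{-8117 - 45174} + \frac{A{\left(-162 \right)}}{307^{2}}\right) - -158166 = \left(\frac{148786}{-8117 - 45174} + \frac{-158 + \left(-162\right)^{2} - -4536}{307^{2}}\right) - -158166 = \left(\frac{148786}{-53291} + \frac{-158 + 26244 + 4536}{94249}\right) + 158166 = \left(148786 \left(- \frac{1}{53291}\right) + 30622 \cdot \frac{1}{94249}\right) + 158166 = \left(- \frac{148786}{53291} + \frac{30622}{94249}\right) + 158166 = - \frac{12391054712}{5022623459} + 158166 = \frac{794395870961482}{5022623459}$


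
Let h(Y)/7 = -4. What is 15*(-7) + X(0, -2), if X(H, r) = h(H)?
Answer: -133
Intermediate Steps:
h(Y) = -28 (h(Y) = 7*(-4) = -28)
X(H, r) = -28
15*(-7) + X(0, -2) = 15*(-7) - 28 = -105 - 28 = -133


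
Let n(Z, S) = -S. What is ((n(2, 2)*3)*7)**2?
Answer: 1764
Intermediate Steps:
((n(2, 2)*3)*7)**2 = ((-1*2*3)*7)**2 = (-2*3*7)**2 = (-6*7)**2 = (-42)**2 = 1764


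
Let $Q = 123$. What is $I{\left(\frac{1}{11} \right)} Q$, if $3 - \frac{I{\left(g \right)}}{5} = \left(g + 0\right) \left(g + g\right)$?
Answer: $\frac{222015}{121} \approx 1834.8$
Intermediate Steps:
$I{\left(g \right)} = 15 - 10 g^{2}$ ($I{\left(g \right)} = 15 - 5 \left(g + 0\right) \left(g + g\right) = 15 - 5 g 2 g = 15 - 5 \cdot 2 g^{2} = 15 - 10 g^{2}$)
$I{\left(\frac{1}{11} \right)} Q = \left(15 - 10 \left(\frac{1}{11}\right)^{2}\right) 123 = \left(15 - \frac{10}{121}\right) 123 = \frac{1805}{121} \cdot 123 = \frac{222015}{121}$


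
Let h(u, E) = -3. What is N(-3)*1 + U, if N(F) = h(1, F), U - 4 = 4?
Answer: 5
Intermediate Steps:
U = 8 (U = 4 + 4 = 8)
N(F) = -3
N(-3)*1 + U = -3*1 + 8 = -3 + 8 = 5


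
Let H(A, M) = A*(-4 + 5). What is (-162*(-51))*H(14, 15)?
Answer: 115668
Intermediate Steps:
H(A, M) = A (H(A, M) = A*1 = A)
(-162*(-51))*H(14, 15) = -162*(-51)*14 = 8262*14 = 115668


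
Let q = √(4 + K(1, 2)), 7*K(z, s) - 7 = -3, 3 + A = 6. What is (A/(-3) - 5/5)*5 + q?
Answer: -10 + 4*√14/7 ≈ -7.8619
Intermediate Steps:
A = 3 (A = -3 + 6 = 3)
K(z, s) = 4/7 (K(z, s) = 1 + (⅐)*(-3) = 1 - 3/7 = 4/7)
q = 4*√14/7 (q = √(4 + 4/7) = √(32/7) = 4*√14/7 ≈ 2.1381)
(A/(-3) - 5/5)*5 + q = (3/(-3) - 5/5)*5 + 4*√14/7 = (3*(-⅓) - 5*⅕)*5 + 4*√14/7 = (-1 - 1)*5 + 4*√14/7 = -2*5 + 4*√14/7 = -10 + 4*√14/7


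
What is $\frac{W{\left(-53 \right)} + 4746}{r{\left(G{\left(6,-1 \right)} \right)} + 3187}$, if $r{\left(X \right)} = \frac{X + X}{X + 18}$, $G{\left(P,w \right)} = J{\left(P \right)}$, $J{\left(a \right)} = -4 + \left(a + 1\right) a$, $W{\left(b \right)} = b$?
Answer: $\frac{65702}{44637} \approx 1.4719$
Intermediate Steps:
$J{\left(a \right)} = -4 + a \left(1 + a\right)$ ($J{\left(a \right)} = -4 + \left(1 + a\right) a = -4 + a \left(1 + a\right)$)
$G{\left(P,w \right)} = -4 + P + P^{2}$
$r{\left(X \right)} = \frac{2 X}{18 + X}$
$\frac{W{\left(-53 \right)} + 4746}{r{\left(G{\left(6,-1 \right)} \right)} + 3187} = \frac{-53 + 4746}{\frac{2 \left(-4 + 6 + 6^{2}\right)}{18 + \left(-4 + 6 + 6^{2}\right)} + 3187} = \frac{4693}{\frac{2 \left(-4 + 6 + 36\right)}{18 + \left(-4 + 6 + 36\right)} + 3187} = \frac{4693}{2 \cdot 38 \frac{1}{18 + 38} + 3187} = \frac{4693}{2 \cdot 38 \cdot \frac{1}{56} + 3187} = \frac{4693}{\frac{19}{14} + 3187} = \frac{4693}{\frac{44637}{14}} = 4693 \cdot \frac{14}{44637} = \frac{65702}{44637}$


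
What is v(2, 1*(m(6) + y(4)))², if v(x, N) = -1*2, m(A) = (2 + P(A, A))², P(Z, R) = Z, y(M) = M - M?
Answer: 4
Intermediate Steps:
y(M) = 0
m(A) = (2 + A)²
v(x, N) = -2
v(2, 1*(m(6) + y(4)))² = (-2)² = 4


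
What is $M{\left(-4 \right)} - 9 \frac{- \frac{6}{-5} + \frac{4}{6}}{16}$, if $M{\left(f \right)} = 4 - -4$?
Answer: $\frac{139}{20} \approx 6.95$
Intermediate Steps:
$M{\left(f \right)} = 8$ ($M{\left(f \right)} = 4 + 4 = 8$)
$M{\left(-4 \right)} - 9 \frac{- \frac{6}{-5} + \frac{4}{6}}{16} = 8 - 9 \frac{- \frac{6}{-5} + \frac{4}{6}}{16} = 8 - 9 \left(\left(-6\right) \left(- \frac{1}{5}\right) + 4 \cdot \frac{1}{6}\right) \frac{1}{16} = 8 - 9 \left(\frac{6}{5} + \frac{2}{3}\right) \frac{1}{16} = 8 - 9 \cdot \frac{28}{15} \cdot \frac{1}{16} = 8 - \frac{21}{20} = \frac{139}{20}$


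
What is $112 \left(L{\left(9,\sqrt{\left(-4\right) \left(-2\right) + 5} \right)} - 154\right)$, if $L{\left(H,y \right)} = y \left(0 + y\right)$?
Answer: $-15792$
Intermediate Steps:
$L{\left(H,y \right)} = y^{2}$ ($L{\left(H,y \right)} = y y = y^{2}$)
$112 \left(L{\left(9,\sqrt{\left(-4\right) \left(-2\right) + 5} \right)} - 154\right) = 112 \left(\left(\sqrt{\left(-4\right) \left(-2\right) + 5}\right)^{2} - 154\right) = 112 \left(\left(\sqrt{8 + 5}\right)^{2} - 154\right) = 112 \left(\left(\sqrt{13}\right)^{2} - 154\right) = 112 \left(13 - 154\right) = 112 \left(-141\right) = -15792$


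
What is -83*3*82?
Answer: -20418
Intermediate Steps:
-83*3*82 = -249*82 = -20418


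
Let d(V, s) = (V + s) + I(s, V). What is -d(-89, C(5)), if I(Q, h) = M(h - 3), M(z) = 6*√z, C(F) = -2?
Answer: 91 - 12*I*√23 ≈ 91.0 - 57.55*I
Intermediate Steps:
I(Q, h) = 6*√(-3 + h) (I(Q, h) = 6*√(h - 3) = 6*√(-3 + h))
d(V, s) = V + s + 6*√(-3 + V) (d(V, s) = (V + s) + 6*√(-3 + V) = V + s + 6*√(-3 + V))
-d(-89, C(5)) = -(-89 - 2 + 6*√(-3 - 89)) = -(-89 - 2 + 6*√(-92)) = -(-89 - 2 + 6*(2*I*√23)) = -(-89 - 2 + 12*I*√23) = -(-91 + 12*I*√23) = 91 - 12*I*√23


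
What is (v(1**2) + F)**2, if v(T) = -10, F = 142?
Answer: 17424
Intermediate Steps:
(v(1**2) + F)**2 = (-10 + 142)**2 = 132**2 = 17424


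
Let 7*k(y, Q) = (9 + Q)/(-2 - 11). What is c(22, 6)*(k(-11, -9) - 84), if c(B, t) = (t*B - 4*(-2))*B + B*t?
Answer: -269808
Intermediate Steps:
k(y, Q) = -9/91 - Q/91 (k(y, Q) = ((9 + Q)/(-2 - 11))/7 = ((9 + Q)/(-13))/7 = ((9 + Q)*(-1/13))/7 = (-9/13 - Q/13)/7 = -9/91 - Q/91)
c(B, t) = B*t + B*(8 + B*t) (c(B, t) = (B*t + 8)*B + B*t = (8 + B*t)*B + B*t = B*(8 + B*t) + B*t = B*t + B*(8 + B*t))
c(22, 6)*(k(-11, -9) - 84) = (22*(8 + 6 + 22*6))*((-9/91 - 1/91*(-9)) - 84) = (22*(8 + 6 + 132))*((-9/91 + 9/91) - 84) = (22*146)*(0 - 84) = 3212*(-84) = -269808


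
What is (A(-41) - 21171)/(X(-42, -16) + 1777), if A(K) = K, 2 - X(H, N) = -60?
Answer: -21212/1839 ≈ -11.535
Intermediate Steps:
X(H, N) = 62 (X(H, N) = 2 - 1*(-60) = 2 + 60 = 62)
(A(-41) - 21171)/(X(-42, -16) + 1777) = (-41 - 21171)/(62 + 1777) = -21212/1839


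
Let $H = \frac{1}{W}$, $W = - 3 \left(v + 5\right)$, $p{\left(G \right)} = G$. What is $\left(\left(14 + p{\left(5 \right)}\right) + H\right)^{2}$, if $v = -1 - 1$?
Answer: $\frac{28900}{81} \approx 356.79$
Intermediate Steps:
$v = -2$ ($v = -1 - 1 = -2$)
$W = -9$ ($W = - 3 \left(-2 + 5\right) = \left(-3\right) 3 = -9$)
$H = - \frac{1}{9}$ ($H = \frac{1}{-9} = - \frac{1}{9} \approx -0.11111$)
$\left(\left(14 + p{\left(5 \right)}\right) + H\right)^{2} = \left(\left(14 + 5\right) - \frac{1}{9}\right)^{2} = \left(19 - \frac{1}{9}\right)^{2} = \left(\frac{170}{9}\right)^{2} = \frac{28900}{81}$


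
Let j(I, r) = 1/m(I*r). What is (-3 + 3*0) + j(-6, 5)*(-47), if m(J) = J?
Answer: -43/30 ≈ -1.4333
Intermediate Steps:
j(I, r) = 1/(I*r)
(-3 + 3*0) + j(-6, 5)*(-47) = (-3 + 3*0) + (1/(-6*5))*(-47) = (-3 + 0) - 1/6*1/5*(-47) = -3 - 1/30*(-47) = -3 + 47/30 = -43/30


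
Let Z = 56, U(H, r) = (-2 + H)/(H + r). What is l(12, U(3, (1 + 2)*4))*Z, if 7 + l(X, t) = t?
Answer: -5824/15 ≈ -388.27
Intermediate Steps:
U(H, r) = (-2 + H)/(H + r)
l(X, t) = -7 + t
l(12, U(3, (1 + 2)*4))*Z = (-7 + (-2 + 3)/(3 + (1 + 2)*4))*56 = (-7 + 1/(3 + 3*4))*56 = (-7 + 1/(3 + 12))*56 = (-7 + 1/15)*56 = -104/15*56 = -5824/15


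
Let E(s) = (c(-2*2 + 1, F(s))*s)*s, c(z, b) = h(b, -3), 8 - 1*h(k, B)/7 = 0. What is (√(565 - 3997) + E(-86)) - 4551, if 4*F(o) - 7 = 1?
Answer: 409625 + 2*I*√858 ≈ 4.0963e+5 + 58.583*I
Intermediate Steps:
h(k, B) = 56 (h(k, B) = 56 - 7*0 = 56 + 0 = 56)
F(o) = 2 (F(o) = 7/4 + (¼)*1 = 7/4 + ¼ = 2)
c(z, b) = 56
E(s) = 56*s² (E(s) = (56*s)*s = 56*s²)
(√(565 - 3997) + E(-86)) - 4551 = (√(565 - 3997) + 56*(-86)²) - 4551 = (√(-3432) + 56*7396) - 4551 = (2*I*√858 + 414176) - 4551 = (414176 + 2*I*√858) - 4551 = 409625 + 2*I*√858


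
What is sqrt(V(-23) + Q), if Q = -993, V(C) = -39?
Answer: 2*I*sqrt(258) ≈ 32.125*I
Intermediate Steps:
sqrt(V(-23) + Q) = sqrt(-39 - 993) = sqrt(-1032) = 2*I*sqrt(258)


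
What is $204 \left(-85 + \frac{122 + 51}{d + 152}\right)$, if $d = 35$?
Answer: $- \frac{188664}{11} \approx -17151.0$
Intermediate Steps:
$204 \left(-85 + \frac{122 + 51}{d + 152}\right) = 204 \left(-85 + \frac{122 + 51}{35 + 152}\right) = 204 \left(-85 + \frac{173}{187}\right) = 204 \left(- \frac{15722}{187}\right) = - \frac{188664}{11}$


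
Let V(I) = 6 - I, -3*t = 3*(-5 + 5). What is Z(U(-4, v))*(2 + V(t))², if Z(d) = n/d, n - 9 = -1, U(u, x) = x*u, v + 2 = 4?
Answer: -64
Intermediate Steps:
v = 2 (v = -2 + 4 = 2)
U(u, x) = u*x
t = 0 (t = -(-5 + 5) = -0 = -⅓*0 = 0)
n = 8 (n = 9 - 1 = 8)
Z(d) = 8/d
Z(U(-4, v))*(2 + V(t))² = (8/((-4*2)))*(2 + (6 - 1*0))² = (8/(-8))*(2 + (6 + 0))² = (8*(-⅛))*(2 + 6)² = -1*8² = -1*64 = -64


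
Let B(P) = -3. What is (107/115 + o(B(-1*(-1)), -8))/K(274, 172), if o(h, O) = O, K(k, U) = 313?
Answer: -813/35995 ≈ -0.022586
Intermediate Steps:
(107/115 + o(B(-1*(-1)), -8))/K(274, 172) = (107/115 - 8)/313 = (107*(1/115) - 8)*(1/313) = (107/115 - 8)*(1/313) = -813/115*1/313 = -813/35995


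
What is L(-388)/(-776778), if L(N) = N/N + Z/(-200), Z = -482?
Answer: -341/77677800 ≈ -4.3899e-6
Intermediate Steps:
L(N) = 341/100 (L(N) = N/N - 482/(-200) = 1 - 482*(-1/200) = 1 + 241/100 = 341/100)
L(-388)/(-776778) = (341/100)/(-776778) = (341/100)*(-1/776778) = -341/77677800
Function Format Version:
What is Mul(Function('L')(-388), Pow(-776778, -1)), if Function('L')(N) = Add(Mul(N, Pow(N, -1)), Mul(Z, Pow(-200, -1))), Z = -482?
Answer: Rational(-341, 77677800) ≈ -4.3899e-6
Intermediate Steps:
Function('L')(N) = Rational(341, 100) (Function('L')(N) = Add(Mul(N, Pow(N, -1)), Mul(-482, Pow(-200, -1))) = Add(1, Mul(-482, Rational(-1, 200))) = Add(1, Rational(241, 100)) = Rational(341, 100))
Mul(Function('L')(-388), Pow(-776778, -1)) = Mul(Rational(341, 100), Pow(-776778, -1)) = Mul(Rational(341, 100), Rational(-1, 776778)) = Rational(-341, 77677800)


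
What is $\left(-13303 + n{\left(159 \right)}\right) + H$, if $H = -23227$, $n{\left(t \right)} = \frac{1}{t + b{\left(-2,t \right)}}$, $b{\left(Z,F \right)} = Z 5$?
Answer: $- \frac{5442969}{149} \approx -36530.0$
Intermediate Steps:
$b{\left(Z,F \right)} = 5 Z$
$n{\left(t \right)} = \frac{1}{-10 + t}$ ($n{\left(t \right)} = \frac{1}{t + 5 \left(-2\right)} = \frac{1}{t - 10} = \frac{1}{-10 + t}$)
$\left(-13303 + n{\left(159 \right)}\right) + H = \left(-13303 + \frac{1}{-10 + 159}\right) - 23227 = \left(-13303 + \frac{1}{149}\right) - 23227 = - \frac{1982146}{149} - 23227 = - \frac{5442969}{149}$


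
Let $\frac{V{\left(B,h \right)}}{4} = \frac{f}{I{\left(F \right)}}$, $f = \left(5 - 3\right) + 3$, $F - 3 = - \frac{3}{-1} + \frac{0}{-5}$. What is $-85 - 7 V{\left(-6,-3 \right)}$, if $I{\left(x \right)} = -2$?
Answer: $-15$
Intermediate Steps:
$F = 6$ ($F = 3 + \left(- \frac{3}{-1} + \frac{0}{-5}\right) = 3 + \left(\left(-3\right) \left(-1\right) + 0 \left(- \frac{1}{5}\right)\right) = 3 + \left(3 + 0\right) = 3 + 3 = 6$)
$f = 5$ ($f = 2 + 3 = 5$)
$V{\left(B,h \right)} = -10$ ($V{\left(B,h \right)} = 4 \frac{5}{-2} = 4 \cdot 5 \left(- \frac{1}{2}\right) = 4 \left(- \frac{5}{2}\right) = -10$)
$-85 - 7 V{\left(-6,-3 \right)} = -85 - -70 = -85 + 70 = -15$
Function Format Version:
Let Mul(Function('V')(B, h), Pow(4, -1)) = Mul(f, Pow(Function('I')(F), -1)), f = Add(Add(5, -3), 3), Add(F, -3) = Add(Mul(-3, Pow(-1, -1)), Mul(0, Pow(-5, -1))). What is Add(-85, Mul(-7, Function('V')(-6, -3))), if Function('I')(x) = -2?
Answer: -15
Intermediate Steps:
F = 6 (F = Add(3, Add(Mul(-3, Pow(-1, -1)), Mul(0, Pow(-5, -1)))) = Add(3, Add(Mul(-3, -1), Mul(0, Rational(-1, 5)))) = Add(3, Add(3, 0)) = Add(3, 3) = 6)
f = 5 (f = Add(2, 3) = 5)
Function('V')(B, h) = -10 (Function('V')(B, h) = Mul(4, Mul(5, Pow(-2, -1))) = Mul(4, Mul(5, Rational(-1, 2))) = Mul(4, Rational(-5, 2)) = -10)
Add(-85, Mul(-7, Function('V')(-6, -3))) = Add(-85, Mul(-7, -10)) = Add(-85, 70) = -15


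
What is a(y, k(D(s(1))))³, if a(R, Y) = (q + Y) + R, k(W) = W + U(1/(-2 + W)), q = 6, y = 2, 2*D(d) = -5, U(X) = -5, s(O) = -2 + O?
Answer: ⅛ ≈ 0.12500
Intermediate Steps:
D(d) = -5/2 (D(d) = (½)*(-5) = -5/2)
k(W) = -5 + W (k(W) = W - 5 = -5 + W)
a(R, Y) = 6 + R + Y (a(R, Y) = (6 + Y) + R = 6 + R + Y)
a(y, k(D(s(1))))³ = (6 + 2 + (-5 - 5/2))³ = (6 + 2 - 15/2)³ = (½)³ = ⅛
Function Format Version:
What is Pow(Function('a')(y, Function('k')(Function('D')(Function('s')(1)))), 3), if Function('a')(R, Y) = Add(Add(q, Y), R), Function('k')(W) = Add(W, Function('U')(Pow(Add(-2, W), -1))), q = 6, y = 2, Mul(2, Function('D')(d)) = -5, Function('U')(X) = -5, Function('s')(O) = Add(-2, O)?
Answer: Rational(1, 8) ≈ 0.12500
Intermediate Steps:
Function('D')(d) = Rational(-5, 2) (Function('D')(d) = Mul(Rational(1, 2), -5) = Rational(-5, 2))
Function('k')(W) = Add(-5, W) (Function('k')(W) = Add(W, -5) = Add(-5, W))
Function('a')(R, Y) = Add(6, R, Y) (Function('a')(R, Y) = Add(Add(6, Y), R) = Add(6, R, Y))
Pow(Function('a')(y, Function('k')(Function('D')(Function('s')(1)))), 3) = Pow(Add(6, 2, Add(-5, Rational(-5, 2))), 3) = Pow(Add(6, 2, Rational(-15, 2)), 3) = Pow(Rational(1, 2), 3) = Rational(1, 8)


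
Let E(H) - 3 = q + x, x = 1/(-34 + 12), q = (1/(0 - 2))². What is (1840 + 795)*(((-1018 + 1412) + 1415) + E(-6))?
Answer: 210106995/44 ≈ 4.7752e+6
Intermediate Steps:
q = ¼ (q = (1/(-2))² = (-½)² = ¼ ≈ 0.25000)
x = -1/22 (x = 1/(-22) = -1/22 ≈ -0.045455)
E(H) = 141/44 (E(H) = 3 + (¼ - 1/22) = 3 + 9/44 = 141/44)
(1840 + 795)*(((-1018 + 1412) + 1415) + E(-6)) = (1840 + 795)*(((-1018 + 1412) + 1415) + 141/44) = 2635*((394 + 1415) + 141/44) = 2635*(1809 + 141/44) = 2635*(79737/44) = 210106995/44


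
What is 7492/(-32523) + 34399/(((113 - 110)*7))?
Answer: 372867115/227661 ≈ 1637.8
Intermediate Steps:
7492/(-32523) + 34399/(((113 - 110)*7)) = 7492*(-1/32523) + 34399/((3*7)) = -7492/32523 + 34399/21 = 372867115/227661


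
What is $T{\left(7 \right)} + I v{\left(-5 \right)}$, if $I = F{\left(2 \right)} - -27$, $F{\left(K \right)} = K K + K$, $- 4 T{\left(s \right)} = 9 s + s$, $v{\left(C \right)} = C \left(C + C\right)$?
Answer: $\frac{3265}{2} \approx 1632.5$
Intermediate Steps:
$v{\left(C \right)} = 2 C^{2}$ ($v{\left(C \right)} = C 2 C = 2 C^{2}$)
$T{\left(s \right)} = - \frac{5 s}{2}$ ($T{\left(s \right)} = - \frac{9 s + s}{4} = - \frac{10 s}{4} = - \frac{5 s}{2}$)
$F{\left(K \right)} = K + K^{2}$ ($F{\left(K \right)} = K^{2} + K = K + K^{2}$)
$I = 33$ ($I = 2 \left(1 + 2\right) - -27 = 2 \cdot 3 + 27 = 6 + 27 = 33$)
$T{\left(7 \right)} + I v{\left(-5 \right)} = \left(- \frac{5}{2}\right) 7 + 33 \cdot 2 \left(-5\right)^{2} = - \frac{35}{2} + 33 \cdot 2 \cdot 25 = - \frac{35}{2} + 33 \cdot 50 = - \frac{35}{2} + 1650 = \frac{3265}{2}$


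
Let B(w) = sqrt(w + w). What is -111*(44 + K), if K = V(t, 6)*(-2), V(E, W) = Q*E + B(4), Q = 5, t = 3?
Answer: -1554 + 444*sqrt(2) ≈ -926.09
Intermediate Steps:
B(w) = sqrt(2)*sqrt(w) (B(w) = sqrt(2*w) = sqrt(2)*sqrt(w))
V(E, W) = 2*sqrt(2) + 5*E (V(E, W) = 5*E + sqrt(2)*sqrt(4) = 5*E + sqrt(2)*2 = 5*E + 2*sqrt(2) = 2*sqrt(2) + 5*E)
K = -30 - 4*sqrt(2) (K = (2*sqrt(2) + 5*3)*(-2) = (2*sqrt(2) + 15)*(-2) = (15 + 2*sqrt(2))*(-2) = -30 - 4*sqrt(2) ≈ -35.657)
-111*(44 + K) = -111*(44 + (-30 - 4*sqrt(2))) = -111*(14 - 4*sqrt(2)) = -1554 + 444*sqrt(2)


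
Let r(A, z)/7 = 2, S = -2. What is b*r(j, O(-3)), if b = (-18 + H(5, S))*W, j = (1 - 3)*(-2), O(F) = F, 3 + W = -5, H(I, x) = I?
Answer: 1456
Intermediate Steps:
W = -8 (W = -3 - 5 = -8)
j = 4 (j = -2*(-2) = 4)
r(A, z) = 14 (r(A, z) = 7*2 = 14)
b = 104 (b = (-18 + 5)*(-8) = -13*(-8) = 104)
b*r(j, O(-3)) = 104*14 = 1456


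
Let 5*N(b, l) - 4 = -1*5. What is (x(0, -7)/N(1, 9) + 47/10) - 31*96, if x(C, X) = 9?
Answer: -30163/10 ≈ -3016.3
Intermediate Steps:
N(b, l) = -⅕ (N(b, l) = ⅘ + (-1*5)/5 = ⅘ + (⅕)*(-5) = ⅘ - 1 = -⅕)
(x(0, -7)/N(1, 9) + 47/10) - 31*96 = (9/(-⅕) + 47/10) - 31*96 = (9*(-5) + 47*(⅒)) - 2976 = (-45 + 47/10) - 2976 = -403/10 - 2976 = -30163/10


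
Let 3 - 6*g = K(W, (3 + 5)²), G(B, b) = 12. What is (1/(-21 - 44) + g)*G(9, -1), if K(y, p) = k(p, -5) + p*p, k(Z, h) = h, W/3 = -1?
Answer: -531452/65 ≈ -8176.2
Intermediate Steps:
W = -3 (W = 3*(-1) = -3)
K(y, p) = -5 + p² (K(y, p) = -5 + p*p = -5 + p²)
g = -2044/3 (g = ½ - (-5 + ((3 + 5)²)²)/6 = ½ - (-5 + (8²)²)/6 = ½ - (-5 + 64²)/6 = ½ - (-5 + 4096)/6 = ½ - ⅙*4091 = ½ - 4091/6 = -2044/3 ≈ -681.33)
(1/(-21 - 44) + g)*G(9, -1) = (1/(-21 - 44) - 2044/3)*12 = (1/(-65) - 2044/3)*12 = (-1/65 - 2044/3)*12 = -132863/195*12 = -531452/65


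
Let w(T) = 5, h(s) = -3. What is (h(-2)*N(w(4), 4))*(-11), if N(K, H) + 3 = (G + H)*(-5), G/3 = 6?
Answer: -3729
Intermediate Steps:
G = 18 (G = 3*6 = 18)
N(K, H) = -93 - 5*H (N(K, H) = -3 + (18 + H)*(-5) = -3 + (-90 - 5*H) = -93 - 5*H)
(h(-2)*N(w(4), 4))*(-11) = -3*(-93 - 5*4)*(-11) = -3*(-93 - 20)*(-11) = -3*(-113)*(-11) = 339*(-11) = -3729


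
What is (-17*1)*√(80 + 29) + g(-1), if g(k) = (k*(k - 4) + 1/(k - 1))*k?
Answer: -9/2 - 17*√109 ≈ -181.99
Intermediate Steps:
g(k) = k*(1/(-1 + k) + k*(-4 + k)) (g(k) = (k*(-4 + k) + 1/(-1 + k))*k = (1/(-1 + k) + k*(-4 + k))*k = k*(1/(-1 + k) + k*(-4 + k)))
(-17*1)*√(80 + 29) + g(-1) = (-17*1)*√(80 + 29) - (1 + (-1)³ - 5*(-1)² + 4*(-1))/(-1 - 1) = -17*√109 - 1*(1 - 1 - 5*1 - 4)/(-2) = -17*√109 - 1*(-½)*(1 - 1 - 5 - 4) = -17*√109 - 1*(-½)*(-9) = -17*√109 - 9/2 = -9/2 - 17*√109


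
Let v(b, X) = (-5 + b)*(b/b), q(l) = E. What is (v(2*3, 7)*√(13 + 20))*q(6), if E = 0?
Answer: 0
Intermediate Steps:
q(l) = 0
v(b, X) = -5 + b (v(b, X) = (-5 + b)*1 = -5 + b)
(v(2*3, 7)*√(13 + 20))*q(6) = ((-5 + 2*3)*√(13 + 20))*0 = ((-5 + 6)*√33)*0 = (1*√33)*0 = √33*0 = 0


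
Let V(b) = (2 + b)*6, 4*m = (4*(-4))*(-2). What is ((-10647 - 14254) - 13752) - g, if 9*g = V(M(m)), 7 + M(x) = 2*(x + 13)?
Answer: -116033/3 ≈ -38678.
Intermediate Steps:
m = 8 (m = ((4*(-4))*(-2))/4 = (-16*(-2))/4 = (1/4)*32 = 8)
M(x) = 19 + 2*x (M(x) = -7 + 2*(x + 13) = -7 + 2*(13 + x) = -7 + (26 + 2*x) = 19 + 2*x)
V(b) = 12 + 6*b
g = 74/3 (g = (12 + 6*(19 + 2*8))/9 = (12 + 6*(19 + 16))/9 = (12 + 6*35)/9 = (12 + 210)/9 = (1/9)*222 = 74/3 ≈ 24.667)
((-10647 - 14254) - 13752) - g = ((-10647 - 14254) - 13752) - 1*74/3 = (-24901 - 13752) - 74/3 = -38653 - 74/3 = -116033/3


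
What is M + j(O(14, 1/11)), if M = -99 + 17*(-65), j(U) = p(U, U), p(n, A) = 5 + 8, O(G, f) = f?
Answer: -1191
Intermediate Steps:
p(n, A) = 13
j(U) = 13
M = -1204 (M = -99 - 1105 = -1204)
M + j(O(14, 1/11)) = -1204 + 13 = -1191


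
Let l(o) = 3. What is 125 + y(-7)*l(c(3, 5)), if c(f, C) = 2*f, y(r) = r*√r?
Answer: 125 - 21*I*√7 ≈ 125.0 - 55.561*I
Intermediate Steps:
y(r) = r^(3/2)
125 + y(-7)*l(c(3, 5)) = 125 + (-7)^(3/2)*3 = 125 - 7*I*√7*3 = 125 - 21*I*√7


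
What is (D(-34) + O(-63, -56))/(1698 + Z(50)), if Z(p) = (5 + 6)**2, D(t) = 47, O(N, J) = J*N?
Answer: 3575/1819 ≈ 1.9654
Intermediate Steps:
Z(p) = 121 (Z(p) = 11**2 = 121)
(D(-34) + O(-63, -56))/(1698 + Z(50)) = (47 - 56*(-63))/(1698 + 121) = (47 + 3528)/1819 = 3575*(1/1819) = 3575/1819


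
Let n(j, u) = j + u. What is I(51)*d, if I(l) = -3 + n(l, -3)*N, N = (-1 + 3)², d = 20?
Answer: 3780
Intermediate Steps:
N = 4 (N = 2² = 4)
I(l) = -15 + 4*l (I(l) = -3 + (l - 3)*4 = -3 + (-3 + l)*4 = -3 + (-12 + 4*l) = -15 + 4*l)
I(51)*d = (-15 + 4*51)*20 = (-15 + 204)*20 = 189*20 = 3780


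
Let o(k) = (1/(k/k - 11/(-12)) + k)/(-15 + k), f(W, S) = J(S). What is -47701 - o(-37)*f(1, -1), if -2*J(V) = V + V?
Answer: -57051235/1196 ≈ -47702.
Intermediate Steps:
J(V) = -V (J(V) = -(V + V)/2 = -V)
f(W, S) = -S
o(k) = (12/23 + k)/(-15 + k) (o(k) = (1/(1 - 11*(-1/12)) + k)/(-15 + k) = (1/(1 + 11/12) + k)/(-15 + k) = (1/(23/12) + k)/(-15 + k) = (1*(12/23) + k)/(-15 + k) = (12/23 + k)/(-15 + k))
-47701 - o(-37)*f(1, -1) = -47701 - (12/23 - 37)/(-15 - 37)*(-1*(-1)) = -47701 - -839/23/(-52) = -47701 - (-1/52*(-839/23)) = -47701 - 839/1196 = -57051235/1196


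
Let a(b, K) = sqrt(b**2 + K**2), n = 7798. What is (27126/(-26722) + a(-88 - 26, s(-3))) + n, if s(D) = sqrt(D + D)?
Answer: 104175515/13361 + sqrt(12990) ≈ 7911.0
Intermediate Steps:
s(D) = sqrt(2)*sqrt(D) (s(D) = sqrt(2*D) = sqrt(2)*sqrt(D))
a(b, K) = sqrt(K**2 + b**2)
(27126/(-26722) + a(-88 - 26, s(-3))) + n = (27126/(-26722) + sqrt((sqrt(2)*sqrt(-3))**2 + (-88 - 26)**2)) + 7798 = (27126*(-1/26722) + sqrt((sqrt(2)*(I*sqrt(3)))**2 + (-114)**2)) + 7798 = (-13563/13361 + sqrt((I*sqrt(6))**2 + 12996)) + 7798 = (-13563/13361 + sqrt(-6 + 12996)) + 7798 = (-13563/13361 + sqrt(12990)) + 7798 = 104175515/13361 + sqrt(12990)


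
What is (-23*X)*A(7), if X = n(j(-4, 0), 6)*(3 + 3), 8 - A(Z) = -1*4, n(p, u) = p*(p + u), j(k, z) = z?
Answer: 0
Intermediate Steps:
A(Z) = 12 (A(Z) = 8 - (-1)*4 = 8 - 1*(-4) = 8 + 4 = 12)
X = 0 (X = (0*(0 + 6))*(3 + 3) = (0*6)*6 = 0*6 = 0)
(-23*X)*A(7) = -23*0*12 = 0*12 = 0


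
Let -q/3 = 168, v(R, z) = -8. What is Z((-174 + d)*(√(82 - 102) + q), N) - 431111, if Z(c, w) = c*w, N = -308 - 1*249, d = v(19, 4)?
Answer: -51523607 + 202748*I*√5 ≈ -5.1524e+7 + 4.5336e+5*I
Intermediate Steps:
d = -8
q = -504 (q = -3*168 = -504)
N = -557 (N = -308 - 249 = -557)
Z((-174 + d)*(√(82 - 102) + q), N) - 431111 = ((-174 - 8)*(√(82 - 102) - 504))*(-557) - 431111 = -182*(√(-20) - 504)*(-557) - 431111 = -182*(2*I*√5 - 504)*(-557) - 431111 = -182*(-504 + 2*I*√5)*(-557) - 431111 = (91728 - 364*I*√5)*(-557) - 431111 = (-51092496 + 202748*I*√5) - 431111 = -51523607 + 202748*I*√5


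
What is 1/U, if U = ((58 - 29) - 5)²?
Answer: 1/576 ≈ 0.0017361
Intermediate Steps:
U = 576 (U = (29 - 5)² = 24² = 576)
1/U = 1/576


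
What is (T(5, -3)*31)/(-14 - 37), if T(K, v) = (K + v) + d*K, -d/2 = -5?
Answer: -1612/51 ≈ -31.608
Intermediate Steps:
d = 10 (d = -2*(-5) = 10)
T(K, v) = v + 11*K (T(K, v) = (K + v) + 10*K = v + 11*K)
(T(5, -3)*31)/(-14 - 37) = ((-3 + 11*5)*31)/(-14 - 37) = ((-3 + 55)*31)/(-51) = (52*31)*(-1/51) = 1612*(-1/51) = -1612/51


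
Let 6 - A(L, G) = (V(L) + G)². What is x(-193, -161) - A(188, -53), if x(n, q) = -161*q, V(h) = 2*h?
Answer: 130244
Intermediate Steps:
A(L, G) = 6 - (G + 2*L)² (A(L, G) = 6 - (2*L + G)² = 6 - (G + 2*L)²)
x(-193, -161) - A(188, -53) = -161*(-161) - (6 - (-53 + 2*188)²) = 25921 - (6 - (-53 + 376)²) = 25921 - (6 - 1*323²) = 25921 - (6 - 1*104329) = 25921 - (6 - 104329) = 25921 - 1*(-104323) = 25921 + 104323 = 130244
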